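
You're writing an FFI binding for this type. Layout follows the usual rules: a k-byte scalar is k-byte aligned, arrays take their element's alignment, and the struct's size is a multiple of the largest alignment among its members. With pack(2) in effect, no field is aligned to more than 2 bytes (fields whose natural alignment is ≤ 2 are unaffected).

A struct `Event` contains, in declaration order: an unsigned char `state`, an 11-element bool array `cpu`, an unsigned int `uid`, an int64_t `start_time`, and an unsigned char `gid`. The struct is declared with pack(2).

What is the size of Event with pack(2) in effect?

26

state at 0 (size 1, align 1) → ends 1
cpu at 1 (size 11, align 1) → ends 12
uid at 12 (size 4, align 2) → ends 16
start_time at 16 (size 8, align 2) → ends 24
gid at 24 (size 1, align 1) → ends 25
tail pad 1 to reach multiple of 2
total 26 bytes, alignment 2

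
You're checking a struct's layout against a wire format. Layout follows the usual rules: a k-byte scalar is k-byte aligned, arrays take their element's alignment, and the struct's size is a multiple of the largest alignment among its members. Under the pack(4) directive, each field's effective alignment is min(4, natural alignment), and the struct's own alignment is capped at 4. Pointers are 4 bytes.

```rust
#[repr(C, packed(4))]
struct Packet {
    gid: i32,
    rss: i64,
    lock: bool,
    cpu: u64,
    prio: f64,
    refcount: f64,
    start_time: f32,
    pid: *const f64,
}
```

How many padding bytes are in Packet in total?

gid at 0 (size 4, align 4) → ends 4
rss at 4 (size 8, align 4) → ends 12
lock at 12 (size 1, align 1) → ends 13
pad 3 to align 4 for cpu
cpu at 16 (size 8, align 4) → ends 24
prio at 24 (size 8, align 4) → ends 32
refcount at 32 (size 8, align 4) → ends 40
start_time at 40 (size 4, align 4) → ends 44
pid at 44 (size 4, align 4) → ends 48
total 48 bytes, alignment 4
data bytes 45, size 48 → padding 3

3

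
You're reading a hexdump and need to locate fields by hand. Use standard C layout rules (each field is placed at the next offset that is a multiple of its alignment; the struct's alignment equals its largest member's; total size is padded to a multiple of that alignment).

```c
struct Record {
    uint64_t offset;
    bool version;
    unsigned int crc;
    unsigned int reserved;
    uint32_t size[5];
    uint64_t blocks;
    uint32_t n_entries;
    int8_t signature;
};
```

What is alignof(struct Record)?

member alignments: offset=8, version=1, crc=4, reserved=4, size=4, blocks=8, n_entries=4, signature=1
max = 8

8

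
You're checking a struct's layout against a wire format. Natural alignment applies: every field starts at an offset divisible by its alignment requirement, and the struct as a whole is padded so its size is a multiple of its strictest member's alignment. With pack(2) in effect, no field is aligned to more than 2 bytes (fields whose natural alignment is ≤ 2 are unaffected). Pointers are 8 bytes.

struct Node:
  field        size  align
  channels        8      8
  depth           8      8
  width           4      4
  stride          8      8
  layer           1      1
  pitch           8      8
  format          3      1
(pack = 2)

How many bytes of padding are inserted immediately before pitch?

1

channels at 0 (size 8, align 2) → ends 8
depth at 8 (size 8, align 2) → ends 16
width at 16 (size 4, align 2) → ends 20
stride at 20 (size 8, align 2) → ends 28
layer at 28 (size 1, align 1) → ends 29
pad 1 to align 2 for pitch
pitch at 30 (size 8, align 2) → ends 38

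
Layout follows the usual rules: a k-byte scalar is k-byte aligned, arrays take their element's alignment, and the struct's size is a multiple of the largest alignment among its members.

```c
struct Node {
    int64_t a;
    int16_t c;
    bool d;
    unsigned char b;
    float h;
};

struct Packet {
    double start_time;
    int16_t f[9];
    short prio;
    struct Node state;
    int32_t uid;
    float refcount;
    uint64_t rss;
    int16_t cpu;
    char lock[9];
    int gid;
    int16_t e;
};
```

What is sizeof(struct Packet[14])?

Node: @0: a [8B, align 8] → 8; @8: c [2B, align 2] → 10; @10: d [1B, align 1] → 11; @11: b [1B, align 1] → 12; @12: h [4B, align 4] → 16; size 16, align 8
@0: start_time [8B, align 8] → 8
@8: f [18B, align 2] → 26
@26: prio [2B, align 2] → 28
+4 pad (align 8)
@32: state [16B, align 8] → 48
@48: uid [4B, align 4] → 52
@52: refcount [4B, align 4] → 56
@56: rss [8B, align 8] → 64
@64: cpu [2B, align 2] → 66
@66: lock [9B, align 1] → 75
+1 pad (align 4)
@76: gid [4B, align 4] → 80
@80: e [2B, align 2] → 82
+6 tail pad (align 8)
size 88, align 8
array of 14: 14 × 88 = 1232

1232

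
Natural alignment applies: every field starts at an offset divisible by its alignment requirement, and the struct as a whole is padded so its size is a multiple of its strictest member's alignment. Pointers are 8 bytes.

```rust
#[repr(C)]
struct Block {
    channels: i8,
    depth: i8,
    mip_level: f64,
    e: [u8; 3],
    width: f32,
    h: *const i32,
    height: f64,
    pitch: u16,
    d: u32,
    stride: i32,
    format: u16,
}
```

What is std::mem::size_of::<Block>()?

0..1  channels  (1B, 1-aligned)
1..2  depth  (1B, 1-aligned)
2..8  -- padding (6B)
8..16  mip_level  (8B, 8-aligned)
16..19  e  (3B, 1-aligned)
19..20  -- padding (1B)
20..24  width  (4B, 4-aligned)
24..32  h  (8B, 8-aligned)
32..40  height  (8B, 8-aligned)
40..42  pitch  (2B, 2-aligned)
42..44  -- padding (2B)
44..48  d  (4B, 4-aligned)
48..52  stride  (4B, 4-aligned)
52..54  format  (2B, 2-aligned)
54..56  -- tail padding (2B)
sizeof = 56, alignof = 8

56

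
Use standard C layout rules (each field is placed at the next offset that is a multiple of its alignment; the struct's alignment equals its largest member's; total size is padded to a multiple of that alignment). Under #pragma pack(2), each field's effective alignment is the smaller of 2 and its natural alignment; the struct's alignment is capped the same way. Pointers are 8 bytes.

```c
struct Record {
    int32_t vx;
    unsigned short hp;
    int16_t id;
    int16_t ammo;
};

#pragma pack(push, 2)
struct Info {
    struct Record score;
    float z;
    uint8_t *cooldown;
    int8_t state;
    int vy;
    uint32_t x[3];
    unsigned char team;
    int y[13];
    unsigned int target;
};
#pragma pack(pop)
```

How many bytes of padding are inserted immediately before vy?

1

Record: 0..4  vx  (4B, 4-aligned); 4..6  hp  (2B, 2-aligned); 6..8  id  (2B, 2-aligned); 8..10  ammo  (2B, 2-aligned); 10..12  -- tail padding (2B); sizeof = 12, alignof = 4
0..12  score  (12B, 2-aligned)
12..16  z  (4B, 2-aligned)
16..24  cooldown  (8B, 2-aligned)
24..25  state  (1B, 1-aligned)
25..26  -- padding (1B)
26..30  vy  (4B, 2-aligned)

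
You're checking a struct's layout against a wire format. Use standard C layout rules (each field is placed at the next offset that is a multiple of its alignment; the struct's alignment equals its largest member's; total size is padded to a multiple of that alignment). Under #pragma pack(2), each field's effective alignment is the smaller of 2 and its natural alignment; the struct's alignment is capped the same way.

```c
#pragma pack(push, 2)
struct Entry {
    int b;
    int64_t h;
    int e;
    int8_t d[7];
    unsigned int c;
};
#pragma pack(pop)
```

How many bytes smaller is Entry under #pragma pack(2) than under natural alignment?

4

natural layout:
  @0: b [4B, align 4] → 4
  +4 pad (align 8)
  @8: h [8B, align 8] → 16
  @16: e [4B, align 4] → 20
  @20: d [7B, align 1] → 27
  +1 pad (align 4)
  @28: c [4B, align 4] → 32
  size 32, align 8
packed(2) layout:
  @0: b [4B, align 2] → 4
  @4: h [8B, align 2] → 12
  @12: e [4B, align 2] → 16
  @16: d [7B, align 1] → 23
  +1 pad (align 2)
  @24: c [4B, align 2] → 28
  size 28, align 2
32 − 28 = 4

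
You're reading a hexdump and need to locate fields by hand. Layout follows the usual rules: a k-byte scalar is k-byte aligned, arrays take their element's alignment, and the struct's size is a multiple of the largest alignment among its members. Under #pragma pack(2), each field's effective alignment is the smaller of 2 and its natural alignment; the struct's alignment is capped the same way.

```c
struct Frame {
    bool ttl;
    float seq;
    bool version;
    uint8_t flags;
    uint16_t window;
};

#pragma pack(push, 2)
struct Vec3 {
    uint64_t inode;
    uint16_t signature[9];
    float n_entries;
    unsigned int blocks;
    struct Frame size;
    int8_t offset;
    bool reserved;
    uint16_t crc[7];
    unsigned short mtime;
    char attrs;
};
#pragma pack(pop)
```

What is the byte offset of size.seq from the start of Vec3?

38

Frame: ttl at 0 (size 1, align 1) → ends 1; pad 3 to align 4 for seq; seq at 4 (size 4, align 4) → ends 8; version at 8 (size 1, align 1) → ends 9; flags at 9 (size 1, align 1) → ends 10; window at 10 (size 2, align 2) → ends 12; total 12 bytes, alignment 4
inode at 0 (size 8, align 2) → ends 8
signature at 8 (size 18, align 2) → ends 26
n_entries at 26 (size 4, align 2) → ends 30
blocks at 30 (size 4, align 2) → ends 34
size at 34 (size 12, align 2) → ends 46
within Frame: seq at 4
34 + 4 = 38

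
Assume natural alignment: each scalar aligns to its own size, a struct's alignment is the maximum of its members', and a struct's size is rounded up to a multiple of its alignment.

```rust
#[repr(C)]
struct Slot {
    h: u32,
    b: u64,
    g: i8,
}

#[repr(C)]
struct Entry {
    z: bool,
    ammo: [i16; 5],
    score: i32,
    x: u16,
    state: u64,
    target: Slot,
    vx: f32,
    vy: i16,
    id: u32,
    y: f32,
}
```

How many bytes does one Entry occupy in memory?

72

Slot: @0: h [4B, align 4] → 4; +4 pad (align 8); @8: b [8B, align 8] → 16; @16: g [1B, align 1] → 17; +7 tail pad (align 8); size 24, align 8
@0: z [1B, align 1] → 1
+1 pad (align 2)
@2: ammo [10B, align 2] → 12
@12: score [4B, align 4] → 16
@16: x [2B, align 2] → 18
+6 pad (align 8)
@24: state [8B, align 8] → 32
@32: target [24B, align 8] → 56
@56: vx [4B, align 4] → 60
@60: vy [2B, align 2] → 62
+2 pad (align 4)
@64: id [4B, align 4] → 68
@68: y [4B, align 4] → 72
size 72, align 8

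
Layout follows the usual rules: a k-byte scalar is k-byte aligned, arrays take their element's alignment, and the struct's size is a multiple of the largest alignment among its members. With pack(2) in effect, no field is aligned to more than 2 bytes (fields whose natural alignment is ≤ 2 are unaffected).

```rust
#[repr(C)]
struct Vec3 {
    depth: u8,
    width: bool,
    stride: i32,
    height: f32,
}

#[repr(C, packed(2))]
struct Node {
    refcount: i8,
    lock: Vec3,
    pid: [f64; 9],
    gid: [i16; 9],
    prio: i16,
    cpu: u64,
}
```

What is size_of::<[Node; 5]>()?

570

Vec3: @0: depth [1B, align 1] → 1; @1: width [1B, align 1] → 2; +2 pad (align 4); @4: stride [4B, align 4] → 8; @8: height [4B, align 4] → 12; size 12, align 4
@0: refcount [1B, align 1] → 1
+1 pad (align 2)
@2: lock [12B, align 2] → 14
@14: pid [72B, align 2] → 86
@86: gid [18B, align 2] → 104
@104: prio [2B, align 2] → 106
@106: cpu [8B, align 2] → 114
size 114, align 2
array of 5: 5 × 114 = 570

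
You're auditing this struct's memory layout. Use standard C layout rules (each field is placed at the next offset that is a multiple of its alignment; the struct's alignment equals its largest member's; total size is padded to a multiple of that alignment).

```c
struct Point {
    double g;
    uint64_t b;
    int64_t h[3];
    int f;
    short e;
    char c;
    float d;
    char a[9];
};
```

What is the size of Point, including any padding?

0..8  g  (8B, 8-aligned)
8..16  b  (8B, 8-aligned)
16..40  h  (24B, 8-aligned)
40..44  f  (4B, 4-aligned)
44..46  e  (2B, 2-aligned)
46..47  c  (1B, 1-aligned)
47..48  -- padding (1B)
48..52  d  (4B, 4-aligned)
52..61  a  (9B, 1-aligned)
61..64  -- tail padding (3B)
sizeof = 64, alignof = 8

64 bytes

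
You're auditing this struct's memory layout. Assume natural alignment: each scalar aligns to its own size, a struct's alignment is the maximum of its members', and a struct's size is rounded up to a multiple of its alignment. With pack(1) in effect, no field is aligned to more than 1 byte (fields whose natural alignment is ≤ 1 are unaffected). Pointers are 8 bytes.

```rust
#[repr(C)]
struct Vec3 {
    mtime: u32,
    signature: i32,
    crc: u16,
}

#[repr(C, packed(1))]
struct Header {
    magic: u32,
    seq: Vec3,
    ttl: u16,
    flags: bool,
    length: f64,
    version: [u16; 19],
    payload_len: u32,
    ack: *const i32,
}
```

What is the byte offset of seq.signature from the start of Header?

8

Vec3: @0: mtime [4B, align 4] → 4; @4: signature [4B, align 4] → 8; @8: crc [2B, align 2] → 10; +2 tail pad (align 4); size 12, align 4
@0: magic [4B, align 1] → 4
@4: seq [12B, align 1] → 16
within Vec3: signature at 4
4 + 4 = 8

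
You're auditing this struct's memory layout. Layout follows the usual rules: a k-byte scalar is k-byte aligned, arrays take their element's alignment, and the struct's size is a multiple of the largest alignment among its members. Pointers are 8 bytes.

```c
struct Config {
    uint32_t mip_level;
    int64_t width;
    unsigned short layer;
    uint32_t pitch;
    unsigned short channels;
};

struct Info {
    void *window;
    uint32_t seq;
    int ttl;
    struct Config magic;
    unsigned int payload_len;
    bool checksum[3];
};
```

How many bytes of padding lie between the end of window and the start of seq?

0

Config: 0..4  mip_level  (4B, 4-aligned); 4..8  -- padding (4B); 8..16  width  (8B, 8-aligned); 16..18  layer  (2B, 2-aligned); 18..20  -- padding (2B); 20..24  pitch  (4B, 4-aligned); 24..26  channels  (2B, 2-aligned); 26..32  -- tail padding (6B); sizeof = 32, alignof = 8
0..8  window  (8B, 8-aligned)
8..12  seq  (4B, 4-aligned)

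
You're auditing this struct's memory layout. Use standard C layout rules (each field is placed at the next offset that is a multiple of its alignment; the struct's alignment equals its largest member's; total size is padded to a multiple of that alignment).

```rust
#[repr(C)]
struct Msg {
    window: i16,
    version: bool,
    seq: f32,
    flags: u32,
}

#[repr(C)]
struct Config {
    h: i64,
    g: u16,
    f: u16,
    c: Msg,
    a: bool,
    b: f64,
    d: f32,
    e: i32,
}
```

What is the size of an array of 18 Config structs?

864

Msg: 0..2  window  (2B, 2-aligned); 2..3  version  (1B, 1-aligned); 3..4  -- padding (1B); 4..8  seq  (4B, 4-aligned); 8..12  flags  (4B, 4-aligned); sizeof = 12, alignof = 4
0..8  h  (8B, 8-aligned)
8..10  g  (2B, 2-aligned)
10..12  f  (2B, 2-aligned)
12..24  c  (12B, 4-aligned)
24..25  a  (1B, 1-aligned)
25..32  -- padding (7B)
32..40  b  (8B, 8-aligned)
40..44  d  (4B, 4-aligned)
44..48  e  (4B, 4-aligned)
sizeof = 48, alignof = 8
array of 18: 18 × 48 = 864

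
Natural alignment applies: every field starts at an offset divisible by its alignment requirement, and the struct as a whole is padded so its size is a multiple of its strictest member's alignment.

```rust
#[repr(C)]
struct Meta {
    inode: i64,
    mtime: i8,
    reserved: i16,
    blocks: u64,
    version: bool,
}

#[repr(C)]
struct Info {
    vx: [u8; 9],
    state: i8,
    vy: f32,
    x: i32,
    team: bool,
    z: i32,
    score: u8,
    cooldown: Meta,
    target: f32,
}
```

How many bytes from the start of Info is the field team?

Meta: 0..8  inode  (8B, 8-aligned); 8..9  mtime  (1B, 1-aligned); 9..10  -- padding (1B); 10..12  reserved  (2B, 2-aligned); 12..16  -- padding (4B); 16..24  blocks  (8B, 8-aligned); 24..25  version  (1B, 1-aligned); 25..32  -- tail padding (7B); sizeof = 32, alignof = 8
0..9  vx  (9B, 1-aligned)
9..10  state  (1B, 1-aligned)
10..12  -- padding (2B)
12..16  vy  (4B, 4-aligned)
16..20  x  (4B, 4-aligned)
20..21  team  (1B, 1-aligned)

20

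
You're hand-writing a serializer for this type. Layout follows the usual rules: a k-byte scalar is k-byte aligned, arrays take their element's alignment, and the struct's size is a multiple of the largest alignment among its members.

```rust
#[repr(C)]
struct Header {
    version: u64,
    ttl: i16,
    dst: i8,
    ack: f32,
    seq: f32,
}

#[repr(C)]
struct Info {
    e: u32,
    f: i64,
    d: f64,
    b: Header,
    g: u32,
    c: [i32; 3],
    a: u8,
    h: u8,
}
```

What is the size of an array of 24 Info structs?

Header: version at 0 (size 8, align 8) → ends 8; ttl at 8 (size 2, align 2) → ends 10; dst at 10 (size 1, align 1) → ends 11; pad 1 to align 4 for ack; ack at 12 (size 4, align 4) → ends 16; seq at 16 (size 4, align 4) → ends 20; tail pad 4 to reach multiple of 8; total 24 bytes, alignment 8
e at 0 (size 4, align 4) → ends 4
pad 4 to align 8 for f
f at 8 (size 8, align 8) → ends 16
d at 16 (size 8, align 8) → ends 24
b at 24 (size 24, align 8) → ends 48
g at 48 (size 4, align 4) → ends 52
c at 52 (size 12, align 4) → ends 64
a at 64 (size 1, align 1) → ends 65
h at 65 (size 1, align 1) → ends 66
tail pad 6 to reach multiple of 8
total 72 bytes, alignment 8
array of 24: 24 × 72 = 1728

1728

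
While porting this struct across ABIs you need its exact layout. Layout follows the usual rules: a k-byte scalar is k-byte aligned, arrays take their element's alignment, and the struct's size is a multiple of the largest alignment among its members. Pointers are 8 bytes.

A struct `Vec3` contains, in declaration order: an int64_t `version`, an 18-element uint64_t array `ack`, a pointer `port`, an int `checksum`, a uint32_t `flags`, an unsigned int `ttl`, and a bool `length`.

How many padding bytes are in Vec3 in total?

3

version at 0 (size 8, align 8) → ends 8
ack at 8 (size 144, align 8) → ends 152
port at 152 (size 8, align 8) → ends 160
checksum at 160 (size 4, align 4) → ends 164
flags at 164 (size 4, align 4) → ends 168
ttl at 168 (size 4, align 4) → ends 172
length at 172 (size 1, align 1) → ends 173
tail pad 3 to reach multiple of 8
total 176 bytes, alignment 8
data bytes 173, size 176 → padding 3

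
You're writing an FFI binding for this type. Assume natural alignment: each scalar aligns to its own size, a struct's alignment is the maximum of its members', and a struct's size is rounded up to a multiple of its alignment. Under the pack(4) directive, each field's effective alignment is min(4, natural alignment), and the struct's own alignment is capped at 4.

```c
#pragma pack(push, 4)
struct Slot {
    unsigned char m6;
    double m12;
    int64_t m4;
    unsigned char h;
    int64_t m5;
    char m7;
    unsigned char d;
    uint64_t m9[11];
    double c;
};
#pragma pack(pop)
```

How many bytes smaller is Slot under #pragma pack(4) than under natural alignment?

natural layout:
  @0: m6 [1B, align 1] → 1
  +7 pad (align 8)
  @8: m12 [8B, align 8] → 16
  @16: m4 [8B, align 8] → 24
  @24: h [1B, align 1] → 25
  +7 pad (align 8)
  @32: m5 [8B, align 8] → 40
  @40: m7 [1B, align 1] → 41
  @41: d [1B, align 1] → 42
  +6 pad (align 8)
  @48: m9 [88B, align 8] → 136
  @136: c [8B, align 8] → 144
  size 144, align 8
packed(4) layout:
  @0: m6 [1B, align 1] → 1
  +3 pad (align 4)
  @4: m12 [8B, align 4] → 12
  @12: m4 [8B, align 4] → 20
  @20: h [1B, align 1] → 21
  +3 pad (align 4)
  @24: m5 [8B, align 4] → 32
  @32: m7 [1B, align 1] → 33
  @33: d [1B, align 1] → 34
  +2 pad (align 4)
  @36: m9 [88B, align 4] → 124
  @124: c [8B, align 4] → 132
  size 132, align 4
144 − 132 = 12

12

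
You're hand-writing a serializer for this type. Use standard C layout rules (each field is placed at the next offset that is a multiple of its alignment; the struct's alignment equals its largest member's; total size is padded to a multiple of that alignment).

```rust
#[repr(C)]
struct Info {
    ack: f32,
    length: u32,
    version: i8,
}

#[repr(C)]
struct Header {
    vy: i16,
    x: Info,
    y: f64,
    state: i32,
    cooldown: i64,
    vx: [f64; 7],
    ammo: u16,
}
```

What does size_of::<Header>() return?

Info: @0: ack [4B, align 4] → 4; @4: length [4B, align 4] → 8; @8: version [1B, align 1] → 9; +3 tail pad (align 4); size 12, align 4
@0: vy [2B, align 2] → 2
+2 pad (align 4)
@4: x [12B, align 4] → 16
@16: y [8B, align 8] → 24
@24: state [4B, align 4] → 28
+4 pad (align 8)
@32: cooldown [8B, align 8] → 40
@40: vx [56B, align 8] → 96
@96: ammo [2B, align 2] → 98
+6 tail pad (align 8)
size 104, align 8

104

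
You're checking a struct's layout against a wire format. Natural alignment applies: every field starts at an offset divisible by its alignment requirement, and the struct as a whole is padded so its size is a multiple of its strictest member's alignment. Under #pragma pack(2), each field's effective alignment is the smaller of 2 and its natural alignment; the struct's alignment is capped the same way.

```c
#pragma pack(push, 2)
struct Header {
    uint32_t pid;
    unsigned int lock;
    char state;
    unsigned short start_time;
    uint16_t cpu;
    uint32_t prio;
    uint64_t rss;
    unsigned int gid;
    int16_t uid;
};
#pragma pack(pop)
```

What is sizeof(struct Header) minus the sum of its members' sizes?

0..4  pid  (4B, 2-aligned)
4..8  lock  (4B, 2-aligned)
8..9  state  (1B, 1-aligned)
9..10  -- padding (1B)
10..12  start_time  (2B, 2-aligned)
12..14  cpu  (2B, 2-aligned)
14..18  prio  (4B, 2-aligned)
18..26  rss  (8B, 2-aligned)
26..30  gid  (4B, 2-aligned)
30..32  uid  (2B, 2-aligned)
sizeof = 32, alignof = 2
data bytes 31, size 32 → padding 1

1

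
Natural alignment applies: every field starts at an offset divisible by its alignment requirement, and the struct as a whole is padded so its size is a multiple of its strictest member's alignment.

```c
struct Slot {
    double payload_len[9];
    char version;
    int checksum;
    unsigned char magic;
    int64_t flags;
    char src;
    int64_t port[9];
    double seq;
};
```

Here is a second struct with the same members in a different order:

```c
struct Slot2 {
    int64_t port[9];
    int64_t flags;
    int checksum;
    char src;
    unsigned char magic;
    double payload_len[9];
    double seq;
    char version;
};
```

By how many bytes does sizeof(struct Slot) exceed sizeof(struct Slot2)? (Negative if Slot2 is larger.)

8

0..72  payload_len  (72B, 8-aligned)
72..73  version  (1B, 1-aligned)
73..76  -- padding (3B)
76..80  checksum  (4B, 4-aligned)
80..81  magic  (1B, 1-aligned)
81..88  -- padding (7B)
88..96  flags  (8B, 8-aligned)
96..97  src  (1B, 1-aligned)
97..104  -- padding (7B)
104..176  port  (72B, 8-aligned)
176..184  seq  (8B, 8-aligned)
sizeof = 184, alignof = 8
— Slot2 —
0..72  port  (72B, 8-aligned)
72..80  flags  (8B, 8-aligned)
80..84  checksum  (4B, 4-aligned)
84..85  src  (1B, 1-aligned)
85..86  magic  (1B, 1-aligned)
86..88  -- padding (2B)
88..160  payload_len  (72B, 8-aligned)
160..168  seq  (8B, 8-aligned)
168..169  version  (1B, 1-aligned)
169..176  -- tail padding (7B)
sizeof = 176, alignof = 8
184 − 176 = 8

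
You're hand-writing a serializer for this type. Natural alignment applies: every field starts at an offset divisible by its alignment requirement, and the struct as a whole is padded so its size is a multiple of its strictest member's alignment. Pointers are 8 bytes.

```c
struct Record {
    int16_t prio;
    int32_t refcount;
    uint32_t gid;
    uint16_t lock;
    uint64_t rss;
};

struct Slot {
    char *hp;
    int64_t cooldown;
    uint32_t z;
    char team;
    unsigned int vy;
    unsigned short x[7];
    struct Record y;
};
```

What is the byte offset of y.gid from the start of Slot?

56

Record: @0: prio [2B, align 2] → 2; +2 pad (align 4); @4: refcount [4B, align 4] → 8; @8: gid [4B, align 4] → 12; @12: lock [2B, align 2] → 14; +2 pad (align 8); @16: rss [8B, align 8] → 24; size 24, align 8
@0: hp [8B, align 8] → 8
@8: cooldown [8B, align 8] → 16
@16: z [4B, align 4] → 20
@20: team [1B, align 1] → 21
+3 pad (align 4)
@24: vy [4B, align 4] → 28
@28: x [14B, align 2] → 42
+6 pad (align 8)
@48: y [24B, align 8] → 72
within Record: gid at 8
48 + 8 = 56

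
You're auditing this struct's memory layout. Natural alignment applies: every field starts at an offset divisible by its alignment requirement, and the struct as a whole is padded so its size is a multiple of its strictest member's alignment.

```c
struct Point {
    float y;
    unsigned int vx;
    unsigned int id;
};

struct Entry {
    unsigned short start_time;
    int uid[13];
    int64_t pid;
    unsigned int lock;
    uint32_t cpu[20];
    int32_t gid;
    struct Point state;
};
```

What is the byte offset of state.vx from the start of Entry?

Point: y at 0 (size 4, align 4) → ends 4; vx at 4 (size 4, align 4) → ends 8; id at 8 (size 4, align 4) → ends 12; total 12 bytes, alignment 4
start_time at 0 (size 2, align 2) → ends 2
pad 2 to align 4 for uid
uid at 4 (size 52, align 4) → ends 56
pid at 56 (size 8, align 8) → ends 64
lock at 64 (size 4, align 4) → ends 68
cpu at 68 (size 80, align 4) → ends 148
gid at 148 (size 4, align 4) → ends 152
state at 152 (size 12, align 4) → ends 164
within Point: vx at 4
152 + 4 = 156

156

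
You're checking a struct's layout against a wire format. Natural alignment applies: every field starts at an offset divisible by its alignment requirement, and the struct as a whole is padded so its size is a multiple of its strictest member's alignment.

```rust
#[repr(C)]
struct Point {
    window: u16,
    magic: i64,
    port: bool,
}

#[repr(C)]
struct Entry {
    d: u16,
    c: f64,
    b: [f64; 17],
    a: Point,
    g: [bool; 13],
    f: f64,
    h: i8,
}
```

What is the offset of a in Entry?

Point: 0..2  window  (2B, 2-aligned); 2..8  -- padding (6B); 8..16  magic  (8B, 8-aligned); 16..17  port  (1B, 1-aligned); 17..24  -- tail padding (7B); sizeof = 24, alignof = 8
0..2  d  (2B, 2-aligned)
2..8  -- padding (6B)
8..16  c  (8B, 8-aligned)
16..152  b  (136B, 8-aligned)
152..176  a  (24B, 8-aligned)

152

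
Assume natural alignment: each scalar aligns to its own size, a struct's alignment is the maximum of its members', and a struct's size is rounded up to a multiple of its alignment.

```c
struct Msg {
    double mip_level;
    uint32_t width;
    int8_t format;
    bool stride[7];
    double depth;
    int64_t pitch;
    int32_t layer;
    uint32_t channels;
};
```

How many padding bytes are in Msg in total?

4

@0: mip_level [8B, align 8] → 8
@8: width [4B, align 4] → 12
@12: format [1B, align 1] → 13
@13: stride [7B, align 1] → 20
+4 pad (align 8)
@24: depth [8B, align 8] → 32
@32: pitch [8B, align 8] → 40
@40: layer [4B, align 4] → 44
@44: channels [4B, align 4] → 48
size 48, align 8
data bytes 44, size 48 → padding 4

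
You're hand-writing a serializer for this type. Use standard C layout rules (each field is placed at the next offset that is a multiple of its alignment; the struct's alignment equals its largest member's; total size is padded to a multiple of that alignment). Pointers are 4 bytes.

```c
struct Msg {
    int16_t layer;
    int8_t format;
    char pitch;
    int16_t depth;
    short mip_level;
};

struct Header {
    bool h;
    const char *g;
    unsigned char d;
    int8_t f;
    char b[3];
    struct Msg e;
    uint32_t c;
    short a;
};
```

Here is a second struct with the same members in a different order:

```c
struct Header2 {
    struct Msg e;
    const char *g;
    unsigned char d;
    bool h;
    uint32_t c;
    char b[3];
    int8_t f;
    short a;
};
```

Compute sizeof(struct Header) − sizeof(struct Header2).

4

Msg: @0: layer [2B, align 2] → 2; @2: format [1B, align 1] → 3; @3: pitch [1B, align 1] → 4; @4: depth [2B, align 2] → 6; @6: mip_level [2B, align 2] → 8; size 8, align 2
@0: h [1B, align 1] → 1
+3 pad (align 4)
@4: g [4B, align 4] → 8
@8: d [1B, align 1] → 9
@9: f [1B, align 1] → 10
@10: b [3B, align 1] → 13
+1 pad (align 2)
@14: e [8B, align 2] → 22
+2 pad (align 4)
@24: c [4B, align 4] → 28
@28: a [2B, align 2] → 30
+2 tail pad (align 4)
size 32, align 4
— Header2 —
@0: e [8B, align 2] → 8
@8: g [4B, align 4] → 12
@12: d [1B, align 1] → 13
@13: h [1B, align 1] → 14
+2 pad (align 4)
@16: c [4B, align 4] → 20
@20: b [3B, align 1] → 23
@23: f [1B, align 1] → 24
@24: a [2B, align 2] → 26
+2 tail pad (align 4)
size 28, align 4
32 − 28 = 4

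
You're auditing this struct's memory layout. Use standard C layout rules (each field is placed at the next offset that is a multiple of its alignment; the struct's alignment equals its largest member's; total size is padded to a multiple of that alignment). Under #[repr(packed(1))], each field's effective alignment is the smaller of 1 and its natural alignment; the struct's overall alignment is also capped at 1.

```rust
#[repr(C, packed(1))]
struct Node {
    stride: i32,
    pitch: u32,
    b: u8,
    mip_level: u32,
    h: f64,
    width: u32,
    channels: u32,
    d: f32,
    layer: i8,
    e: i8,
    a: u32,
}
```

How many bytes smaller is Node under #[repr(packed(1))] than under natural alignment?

9

natural layout:
  0..4  stride  (4B, 4-aligned)
  4..8  pitch  (4B, 4-aligned)
  8..9  b  (1B, 1-aligned)
  9..12  -- padding (3B)
  12..16  mip_level  (4B, 4-aligned)
  16..24  h  (8B, 8-aligned)
  24..28  width  (4B, 4-aligned)
  28..32  channels  (4B, 4-aligned)
  32..36  d  (4B, 4-aligned)
  36..37  layer  (1B, 1-aligned)
  37..38  e  (1B, 1-aligned)
  38..40  -- padding (2B)
  40..44  a  (4B, 4-aligned)
  44..48  -- tail padding (4B)
  sizeof = 48, alignof = 8
packed(1) layout:
  0..4  stride  (4B, 1-aligned)
  4..8  pitch  (4B, 1-aligned)
  8..9  b  (1B, 1-aligned)
  9..13  mip_level  (4B, 1-aligned)
  13..21  h  (8B, 1-aligned)
  21..25  width  (4B, 1-aligned)
  25..29  channels  (4B, 1-aligned)
  29..33  d  (4B, 1-aligned)
  33..34  layer  (1B, 1-aligned)
  34..35  e  (1B, 1-aligned)
  35..39  a  (4B, 1-aligned)
  sizeof = 39, alignof = 1
48 − 39 = 9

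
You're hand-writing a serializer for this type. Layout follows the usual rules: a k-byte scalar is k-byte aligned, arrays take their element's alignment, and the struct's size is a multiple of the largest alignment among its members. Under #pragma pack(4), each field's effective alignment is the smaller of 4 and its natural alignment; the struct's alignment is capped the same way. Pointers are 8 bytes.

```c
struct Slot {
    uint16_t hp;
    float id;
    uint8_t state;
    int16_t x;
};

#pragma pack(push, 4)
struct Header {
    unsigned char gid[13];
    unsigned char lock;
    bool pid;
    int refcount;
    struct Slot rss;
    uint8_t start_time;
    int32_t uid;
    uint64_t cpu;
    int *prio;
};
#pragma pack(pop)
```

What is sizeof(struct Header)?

Slot: hp at 0 (size 2, align 2) → ends 2; pad 2 to align 4 for id; id at 4 (size 4, align 4) → ends 8; state at 8 (size 1, align 1) → ends 9; pad 1 to align 2 for x; x at 10 (size 2, align 2) → ends 12; total 12 bytes, alignment 4
gid at 0 (size 13, align 1) → ends 13
lock at 13 (size 1, align 1) → ends 14
pid at 14 (size 1, align 1) → ends 15
pad 1 to align 4 for refcount
refcount at 16 (size 4, align 4) → ends 20
rss at 20 (size 12, align 4) → ends 32
start_time at 32 (size 1, align 1) → ends 33
pad 3 to align 4 for uid
uid at 36 (size 4, align 4) → ends 40
cpu at 40 (size 8, align 4) → ends 48
prio at 48 (size 8, align 4) → ends 56
total 56 bytes, alignment 4

56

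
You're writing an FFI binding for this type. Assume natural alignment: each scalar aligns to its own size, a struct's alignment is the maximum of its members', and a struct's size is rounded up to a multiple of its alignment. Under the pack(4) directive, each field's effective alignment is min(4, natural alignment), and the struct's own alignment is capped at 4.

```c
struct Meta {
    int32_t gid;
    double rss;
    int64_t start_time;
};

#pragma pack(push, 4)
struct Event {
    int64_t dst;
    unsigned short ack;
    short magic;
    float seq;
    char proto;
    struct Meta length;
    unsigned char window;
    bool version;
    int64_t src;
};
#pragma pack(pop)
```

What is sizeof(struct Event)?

56

Meta: gid at 0 (size 4, align 4) → ends 4; pad 4 to align 8 for rss; rss at 8 (size 8, align 8) → ends 16; start_time at 16 (size 8, align 8) → ends 24; total 24 bytes, alignment 8
dst at 0 (size 8, align 4) → ends 8
ack at 8 (size 2, align 2) → ends 10
magic at 10 (size 2, align 2) → ends 12
seq at 12 (size 4, align 4) → ends 16
proto at 16 (size 1, align 1) → ends 17
pad 3 to align 4 for length
length at 20 (size 24, align 4) → ends 44
window at 44 (size 1, align 1) → ends 45
version at 45 (size 1, align 1) → ends 46
pad 2 to align 4 for src
src at 48 (size 8, align 4) → ends 56
total 56 bytes, alignment 4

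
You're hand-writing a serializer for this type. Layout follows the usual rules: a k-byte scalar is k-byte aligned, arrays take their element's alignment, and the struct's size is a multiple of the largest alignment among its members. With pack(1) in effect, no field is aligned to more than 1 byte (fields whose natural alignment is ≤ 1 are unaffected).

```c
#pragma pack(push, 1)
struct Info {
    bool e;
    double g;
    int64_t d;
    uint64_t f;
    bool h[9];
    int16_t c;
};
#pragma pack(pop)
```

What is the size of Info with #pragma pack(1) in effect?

e at 0 (size 1, align 1) → ends 1
g at 1 (size 8, align 1) → ends 9
d at 9 (size 8, align 1) → ends 17
f at 17 (size 8, align 1) → ends 25
h at 25 (size 9, align 1) → ends 34
c at 34 (size 2, align 1) → ends 36
total 36 bytes, alignment 1

36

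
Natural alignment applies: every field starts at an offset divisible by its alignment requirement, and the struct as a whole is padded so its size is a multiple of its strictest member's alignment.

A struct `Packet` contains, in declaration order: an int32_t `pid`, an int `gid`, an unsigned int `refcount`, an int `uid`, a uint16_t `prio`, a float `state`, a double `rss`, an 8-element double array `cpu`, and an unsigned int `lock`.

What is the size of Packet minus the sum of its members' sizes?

6

@0: pid [4B, align 4] → 4
@4: gid [4B, align 4] → 8
@8: refcount [4B, align 4] → 12
@12: uid [4B, align 4] → 16
@16: prio [2B, align 2] → 18
+2 pad (align 4)
@20: state [4B, align 4] → 24
@24: rss [8B, align 8] → 32
@32: cpu [64B, align 8] → 96
@96: lock [4B, align 4] → 100
+4 tail pad (align 8)
size 104, align 8
data bytes 98, size 104 → padding 6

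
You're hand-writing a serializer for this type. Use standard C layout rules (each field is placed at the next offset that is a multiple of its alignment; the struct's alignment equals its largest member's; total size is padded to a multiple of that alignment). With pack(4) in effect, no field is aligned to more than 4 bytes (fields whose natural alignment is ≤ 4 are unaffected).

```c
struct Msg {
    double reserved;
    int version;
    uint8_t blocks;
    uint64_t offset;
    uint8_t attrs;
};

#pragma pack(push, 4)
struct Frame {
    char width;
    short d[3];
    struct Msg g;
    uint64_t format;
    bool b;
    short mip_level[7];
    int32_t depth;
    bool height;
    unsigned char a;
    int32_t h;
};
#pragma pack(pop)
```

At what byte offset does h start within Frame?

72

Msg: reserved at 0 (size 8, align 8) → ends 8; version at 8 (size 4, align 4) → ends 12; blocks at 12 (size 1, align 1) → ends 13; pad 3 to align 8 for offset; offset at 16 (size 8, align 8) → ends 24; attrs at 24 (size 1, align 1) → ends 25; tail pad 7 to reach multiple of 8; total 32 bytes, alignment 8
width at 0 (size 1, align 1) → ends 1
pad 1 to align 2 for d
d at 2 (size 6, align 2) → ends 8
g at 8 (size 32, align 4) → ends 40
format at 40 (size 8, align 4) → ends 48
b at 48 (size 1, align 1) → ends 49
pad 1 to align 2 for mip_level
mip_level at 50 (size 14, align 2) → ends 64
depth at 64 (size 4, align 4) → ends 68
height at 68 (size 1, align 1) → ends 69
a at 69 (size 1, align 1) → ends 70
pad 2 to align 4 for h
h at 72 (size 4, align 4) → ends 76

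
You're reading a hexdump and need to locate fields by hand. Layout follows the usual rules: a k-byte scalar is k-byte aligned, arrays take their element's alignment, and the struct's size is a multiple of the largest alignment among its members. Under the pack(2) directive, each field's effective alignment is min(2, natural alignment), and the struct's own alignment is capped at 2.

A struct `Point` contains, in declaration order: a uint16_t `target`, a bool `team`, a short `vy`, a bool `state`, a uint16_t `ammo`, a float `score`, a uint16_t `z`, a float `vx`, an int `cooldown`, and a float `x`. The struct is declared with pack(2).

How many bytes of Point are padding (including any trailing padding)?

2

target at 0 (size 2, align 2) → ends 2
team at 2 (size 1, align 1) → ends 3
pad 1 to align 2 for vy
vy at 4 (size 2, align 2) → ends 6
state at 6 (size 1, align 1) → ends 7
pad 1 to align 2 for ammo
ammo at 8 (size 2, align 2) → ends 10
score at 10 (size 4, align 2) → ends 14
z at 14 (size 2, align 2) → ends 16
vx at 16 (size 4, align 2) → ends 20
cooldown at 20 (size 4, align 2) → ends 24
x at 24 (size 4, align 2) → ends 28
total 28 bytes, alignment 2
data bytes 26, size 28 → padding 2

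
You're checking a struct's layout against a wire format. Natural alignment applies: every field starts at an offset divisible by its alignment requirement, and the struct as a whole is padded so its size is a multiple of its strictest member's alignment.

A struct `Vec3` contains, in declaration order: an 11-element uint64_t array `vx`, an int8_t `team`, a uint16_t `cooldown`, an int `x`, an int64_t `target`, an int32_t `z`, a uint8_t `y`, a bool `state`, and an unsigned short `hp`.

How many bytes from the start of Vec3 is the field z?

vx at 0 (size 88, align 8) → ends 88
team at 88 (size 1, align 1) → ends 89
pad 1 to align 2 for cooldown
cooldown at 90 (size 2, align 2) → ends 92
x at 92 (size 4, align 4) → ends 96
target at 96 (size 8, align 8) → ends 104
z at 104 (size 4, align 4) → ends 108

104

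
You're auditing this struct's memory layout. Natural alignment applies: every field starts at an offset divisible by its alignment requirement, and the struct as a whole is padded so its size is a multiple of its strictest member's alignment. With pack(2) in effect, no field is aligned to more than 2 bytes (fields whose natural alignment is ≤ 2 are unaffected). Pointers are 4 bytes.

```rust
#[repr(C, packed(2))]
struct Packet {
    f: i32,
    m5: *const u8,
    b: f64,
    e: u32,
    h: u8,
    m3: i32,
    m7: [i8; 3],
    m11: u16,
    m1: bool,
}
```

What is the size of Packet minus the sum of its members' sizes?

f at 0 (size 4, align 2) → ends 4
m5 at 4 (size 4, align 2) → ends 8
b at 8 (size 8, align 2) → ends 16
e at 16 (size 4, align 2) → ends 20
h at 20 (size 1, align 1) → ends 21
pad 1 to align 2 for m3
m3 at 22 (size 4, align 2) → ends 26
m7 at 26 (size 3, align 1) → ends 29
pad 1 to align 2 for m11
m11 at 30 (size 2, align 2) → ends 32
m1 at 32 (size 1, align 1) → ends 33
tail pad 1 to reach multiple of 2
total 34 bytes, alignment 2
data bytes 31, size 34 → padding 3

3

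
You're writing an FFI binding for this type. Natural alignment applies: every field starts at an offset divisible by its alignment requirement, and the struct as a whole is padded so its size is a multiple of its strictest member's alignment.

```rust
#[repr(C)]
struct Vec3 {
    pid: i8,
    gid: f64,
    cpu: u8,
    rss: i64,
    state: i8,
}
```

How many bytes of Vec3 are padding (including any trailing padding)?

21

@0: pid [1B, align 1] → 1
+7 pad (align 8)
@8: gid [8B, align 8] → 16
@16: cpu [1B, align 1] → 17
+7 pad (align 8)
@24: rss [8B, align 8] → 32
@32: state [1B, align 1] → 33
+7 tail pad (align 8)
size 40, align 8
data bytes 19, size 40 → padding 21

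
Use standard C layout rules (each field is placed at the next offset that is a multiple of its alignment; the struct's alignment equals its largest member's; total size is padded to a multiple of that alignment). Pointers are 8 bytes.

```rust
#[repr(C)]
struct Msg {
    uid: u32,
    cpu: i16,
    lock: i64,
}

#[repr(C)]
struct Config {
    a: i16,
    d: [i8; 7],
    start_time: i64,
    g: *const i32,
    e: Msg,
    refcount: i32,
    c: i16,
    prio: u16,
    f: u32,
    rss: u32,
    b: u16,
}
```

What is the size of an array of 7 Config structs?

504

Msg: @0: uid [4B, align 4] → 4; @4: cpu [2B, align 2] → 6; +2 pad (align 8); @8: lock [8B, align 8] → 16; size 16, align 8
@0: a [2B, align 2] → 2
@2: d [7B, align 1] → 9
+7 pad (align 8)
@16: start_time [8B, align 8] → 24
@24: g [8B, align 8] → 32
@32: e [16B, align 8] → 48
@48: refcount [4B, align 4] → 52
@52: c [2B, align 2] → 54
@54: prio [2B, align 2] → 56
@56: f [4B, align 4] → 60
@60: rss [4B, align 4] → 64
@64: b [2B, align 2] → 66
+6 tail pad (align 8)
size 72, align 8
array of 7: 7 × 72 = 504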